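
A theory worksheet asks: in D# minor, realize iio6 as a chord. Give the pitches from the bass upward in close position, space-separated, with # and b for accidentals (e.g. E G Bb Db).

In D# minor, the second degree is E#, and the diatonic chord built there is a diminished triad.
Stacking thirds from E# gives E#-G#-B.
With the 6 figure the chord is in first inversion; from the bass G# upward in close position it reads G#-B-E#.

G# B E#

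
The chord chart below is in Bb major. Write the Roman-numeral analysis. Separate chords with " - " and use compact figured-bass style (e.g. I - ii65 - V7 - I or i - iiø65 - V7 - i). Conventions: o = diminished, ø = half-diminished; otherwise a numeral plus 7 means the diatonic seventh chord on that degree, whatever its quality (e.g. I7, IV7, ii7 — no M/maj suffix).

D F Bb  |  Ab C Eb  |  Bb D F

D-F-Bb: major triad on Bb = scale degree 1 → I6.
Ab-C-Eb is non-diatonic — bVII, a mixture chord from Bb minor.
Bb-D-F: root Bb is the tonic; major triad there is I.

I6 - bVII - I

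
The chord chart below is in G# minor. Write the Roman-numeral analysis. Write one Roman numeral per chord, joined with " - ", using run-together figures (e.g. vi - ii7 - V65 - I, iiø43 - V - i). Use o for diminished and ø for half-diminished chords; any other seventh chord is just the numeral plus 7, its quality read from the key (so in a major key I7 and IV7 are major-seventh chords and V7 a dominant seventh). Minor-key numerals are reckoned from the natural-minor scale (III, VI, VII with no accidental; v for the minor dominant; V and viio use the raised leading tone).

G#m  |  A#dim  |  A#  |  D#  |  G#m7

i - iio - V/V - V - i7

G#m: root G# is the tonic; minor triad there is i.
A#dim has root A#, degree 2 in G# minor, so iio.
A#: a major triad on A#, the applied dominant of V → V/V.
D# has root D#, degree 5 in G# minor, so V.
G#m7: minor seventh chord on G# = scale degree 1 → i7.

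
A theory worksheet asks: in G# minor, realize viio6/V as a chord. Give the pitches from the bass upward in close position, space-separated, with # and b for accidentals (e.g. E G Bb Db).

viio6/V is a secondary leading-tone chord. The target V is D# in G# minor; the applied chord is rooted a semitone below, on C##.
Building a diminished triad on C## gives C##-E#-G#.
The figured bass 6 indicates first inversion, placing the third (E#) in the bass: E#-G#-C##.

E# G# C##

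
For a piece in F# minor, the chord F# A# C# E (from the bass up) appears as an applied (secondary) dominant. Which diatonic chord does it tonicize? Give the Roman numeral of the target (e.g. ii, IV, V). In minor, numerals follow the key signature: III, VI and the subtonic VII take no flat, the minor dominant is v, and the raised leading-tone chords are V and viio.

iv

The chord is a dominant seventh chord on F#.
A dominant resolves down a perfect fifth: F# → B. In F# minor, B is scale degree 4, i.e. iv.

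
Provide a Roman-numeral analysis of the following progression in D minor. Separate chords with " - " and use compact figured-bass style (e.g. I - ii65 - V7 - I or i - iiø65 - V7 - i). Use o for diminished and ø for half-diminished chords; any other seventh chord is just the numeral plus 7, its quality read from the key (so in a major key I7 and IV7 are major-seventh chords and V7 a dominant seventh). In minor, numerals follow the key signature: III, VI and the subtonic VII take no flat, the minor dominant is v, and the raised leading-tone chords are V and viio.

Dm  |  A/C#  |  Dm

i - V6 - i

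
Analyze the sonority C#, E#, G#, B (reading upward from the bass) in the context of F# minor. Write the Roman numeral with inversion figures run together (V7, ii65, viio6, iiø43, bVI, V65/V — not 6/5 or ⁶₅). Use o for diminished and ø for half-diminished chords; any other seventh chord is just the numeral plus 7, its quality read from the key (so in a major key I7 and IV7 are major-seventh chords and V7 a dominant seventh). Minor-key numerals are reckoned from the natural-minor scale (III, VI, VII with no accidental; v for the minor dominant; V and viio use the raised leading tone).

Stacked in thirds the chord is C#-E#-G#-B: a dominant seventh chord on C#.
In F# minor, C# is the dominant; the diatonic dominant seventh chord there is V7.

V7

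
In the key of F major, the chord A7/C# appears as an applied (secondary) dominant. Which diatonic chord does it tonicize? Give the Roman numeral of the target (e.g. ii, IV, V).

vi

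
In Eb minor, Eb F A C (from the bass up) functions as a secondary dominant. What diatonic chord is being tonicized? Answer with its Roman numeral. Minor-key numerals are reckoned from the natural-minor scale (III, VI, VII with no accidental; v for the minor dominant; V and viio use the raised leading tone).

V

The chord is a dominant seventh chord on F.
A dominant resolves down a perfect fifth: F → Bb. In Eb minor, Bb is scale degree 5, i.e. V.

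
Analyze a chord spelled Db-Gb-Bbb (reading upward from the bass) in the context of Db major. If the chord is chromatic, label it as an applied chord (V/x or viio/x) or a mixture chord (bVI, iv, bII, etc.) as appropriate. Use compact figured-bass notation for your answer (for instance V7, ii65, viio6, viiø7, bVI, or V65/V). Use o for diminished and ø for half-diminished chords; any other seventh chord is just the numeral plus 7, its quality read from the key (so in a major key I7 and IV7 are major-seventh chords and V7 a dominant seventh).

The pitches Gb-Bbb-Db form a minor triad rooted on Gb.
Gb is the fourth degree of Db major. This is the minor subdominant, borrowed from the parallel minor.
With Db in the bass the chord is in second inversion, so the figured bass is 64.

iv64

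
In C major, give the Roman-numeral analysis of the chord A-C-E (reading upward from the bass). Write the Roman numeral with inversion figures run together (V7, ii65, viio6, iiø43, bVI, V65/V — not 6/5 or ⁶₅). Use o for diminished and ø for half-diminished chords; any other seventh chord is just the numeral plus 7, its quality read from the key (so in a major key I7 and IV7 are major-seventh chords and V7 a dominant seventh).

The pitches A-C-E form a minor triad rooted on A.
A is scale degree 6 in C major, and a minor triad on that degree is written vi.

vi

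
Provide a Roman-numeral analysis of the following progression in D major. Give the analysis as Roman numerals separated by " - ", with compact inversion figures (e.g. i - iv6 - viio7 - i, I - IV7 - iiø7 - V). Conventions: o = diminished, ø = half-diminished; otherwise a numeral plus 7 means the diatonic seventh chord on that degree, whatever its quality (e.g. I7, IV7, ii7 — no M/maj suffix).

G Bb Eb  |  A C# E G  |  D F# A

G-Bb-Eb: Eb with this quality isn't in the key; a major triad on b2 is the Neapolitan sixth, bII6 (third, G, in the bass — hence the 6).
A-C#-E-G: root A is the dominant; dominant seventh chord there is V7.
D-F#-A: root D is the tonic; major triad there is I.

bII6 - V7 - I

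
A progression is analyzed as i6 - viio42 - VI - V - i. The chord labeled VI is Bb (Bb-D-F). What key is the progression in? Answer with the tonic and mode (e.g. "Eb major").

D minor

VI is given as Bb-D-F — a major triad with root Bb.
VI on Bb implies Bb is the submediant; that puts the tonic at D, and the uppercase numeral fits minor mode.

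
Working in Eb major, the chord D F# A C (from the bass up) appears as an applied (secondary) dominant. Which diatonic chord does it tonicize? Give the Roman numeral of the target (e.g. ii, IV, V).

iii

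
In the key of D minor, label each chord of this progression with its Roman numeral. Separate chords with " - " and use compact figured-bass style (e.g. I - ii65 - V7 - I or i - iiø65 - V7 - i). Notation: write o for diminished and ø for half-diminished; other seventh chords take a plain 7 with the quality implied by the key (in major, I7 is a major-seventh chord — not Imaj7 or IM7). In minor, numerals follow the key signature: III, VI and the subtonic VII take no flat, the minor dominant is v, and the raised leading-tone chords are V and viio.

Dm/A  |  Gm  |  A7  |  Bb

Dm/A has root D, degree 1 in D minor, so i64.
Gm: root G is the subdominant; minor triad there is iv.
A7 has root A, degree 5 in D minor, so V7.
Bb: major triad on Bb = scale degree 6 → VI.

i64 - iv - V7 - VI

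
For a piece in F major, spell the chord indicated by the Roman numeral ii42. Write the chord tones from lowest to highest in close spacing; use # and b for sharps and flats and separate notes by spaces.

F G Bb D

The numeral's case and figure indicate a minor seventh chord. In F major its root, scale degree 2, is G.
That chord is spelled G-Bb-D-F.
The figured bass 42 indicates third inversion, placing the seventh (F) in the bass: F-G-Bb-D.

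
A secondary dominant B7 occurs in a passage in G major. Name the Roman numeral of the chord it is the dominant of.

The chord is a dominant seventh chord on B.
A dominant resolves down a perfect fifth: B → E. In G major, E is scale degree 6, i.e. vi.

vi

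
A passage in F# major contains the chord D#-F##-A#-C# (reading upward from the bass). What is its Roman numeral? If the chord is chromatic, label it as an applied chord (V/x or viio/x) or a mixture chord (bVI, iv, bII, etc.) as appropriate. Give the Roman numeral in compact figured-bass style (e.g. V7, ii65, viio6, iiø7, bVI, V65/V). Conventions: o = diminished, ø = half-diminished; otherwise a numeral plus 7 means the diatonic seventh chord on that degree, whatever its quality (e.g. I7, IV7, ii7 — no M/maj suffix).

V7/ii

Stacked in thirds the chord is D#-F##-A#-C#: a dominant seventh chord on D#.
D# is not a diatonic chord root with this quality in F# major, but it lies a perfect fifth above G# (ii), so the chord functions as an applied dominant of ii.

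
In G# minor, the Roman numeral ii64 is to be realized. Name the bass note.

E#

ii in G# minor has root A#; the chord is A#-C#-E#.
The figure 64 means second inversion — the fifth is in the bass.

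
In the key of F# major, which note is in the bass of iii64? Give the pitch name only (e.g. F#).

E#

iii in F# major has root A#; the chord is A#-C#-E#.
The figure 64 means second inversion — the fifth is in the bass.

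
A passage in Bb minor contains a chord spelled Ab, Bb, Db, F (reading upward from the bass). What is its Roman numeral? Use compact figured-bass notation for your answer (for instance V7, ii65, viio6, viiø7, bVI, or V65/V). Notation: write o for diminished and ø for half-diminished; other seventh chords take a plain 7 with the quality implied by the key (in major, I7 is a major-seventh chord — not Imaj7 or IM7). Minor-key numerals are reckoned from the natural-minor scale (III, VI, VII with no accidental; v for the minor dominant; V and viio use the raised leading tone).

i42

Stacked in thirds the chord is Bb-Db-F-Ab: a minor seventh chord on Bb.
Bb is scale degree 1 in Bb minor, and a minor seventh chord on that degree is written i7.
With Ab in the bass the chord is in third inversion, so the figured bass is 42.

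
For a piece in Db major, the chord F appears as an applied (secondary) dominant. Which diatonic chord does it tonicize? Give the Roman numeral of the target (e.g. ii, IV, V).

vi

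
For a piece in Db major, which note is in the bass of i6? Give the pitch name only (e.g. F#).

i in Db major has root Db; the chord is Db-Fb-Ab.
The figure 6 means first inversion — the third is in the bass.

Fb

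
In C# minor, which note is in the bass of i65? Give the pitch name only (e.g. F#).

E

i in C# minor has root C#; the chord is C#-E-G#-B.
The figure 65 means first inversion — the third is in the bass.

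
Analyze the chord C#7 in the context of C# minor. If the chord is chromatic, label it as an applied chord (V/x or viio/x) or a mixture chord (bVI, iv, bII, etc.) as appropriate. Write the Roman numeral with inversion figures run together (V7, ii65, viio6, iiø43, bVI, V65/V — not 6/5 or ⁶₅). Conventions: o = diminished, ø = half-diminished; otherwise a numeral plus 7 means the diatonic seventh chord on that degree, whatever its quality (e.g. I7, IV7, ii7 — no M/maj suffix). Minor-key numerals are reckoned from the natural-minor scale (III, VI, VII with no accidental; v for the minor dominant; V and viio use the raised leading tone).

Stacked in thirds the chord is C#-E#-G#-B: a dominant seventh chord on C#.
C# is not a diatonic chord root with this quality in C# minor, but it lies a perfect fifth above F# (iv), so the chord functions as an applied dominant of iv.

V7/iv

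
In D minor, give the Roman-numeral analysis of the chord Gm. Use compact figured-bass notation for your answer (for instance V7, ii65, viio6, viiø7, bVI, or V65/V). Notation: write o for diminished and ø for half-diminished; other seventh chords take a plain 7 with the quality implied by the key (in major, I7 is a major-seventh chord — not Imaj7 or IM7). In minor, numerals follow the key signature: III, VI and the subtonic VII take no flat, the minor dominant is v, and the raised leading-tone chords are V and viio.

The pitches G-Bb-D form a minor triad rooted on G.
G is scale degree 4 in D minor, and a minor triad on that degree is written iv.

iv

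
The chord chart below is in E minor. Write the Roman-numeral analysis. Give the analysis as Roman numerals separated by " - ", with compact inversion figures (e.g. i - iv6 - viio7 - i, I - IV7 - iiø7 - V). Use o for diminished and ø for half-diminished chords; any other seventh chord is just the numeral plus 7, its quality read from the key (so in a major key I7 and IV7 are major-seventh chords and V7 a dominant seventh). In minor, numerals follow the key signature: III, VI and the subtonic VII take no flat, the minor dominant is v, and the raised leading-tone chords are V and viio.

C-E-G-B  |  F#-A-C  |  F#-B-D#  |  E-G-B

C-E-G-B: root C is the submediant; major seventh chord there is VI7.
F#-A-C has root F#, degree 2 in E minor, so iio.
F#-B-D#: root B is the dominant; major triad there is V64.
E-G-B has root E, degree 1 in E minor, so i.

VI7 - iio - V64 - i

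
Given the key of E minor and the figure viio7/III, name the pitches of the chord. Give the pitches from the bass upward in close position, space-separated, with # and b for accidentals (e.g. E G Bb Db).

F# A C Eb

The slash marks an applied leading-tone chord: viio of III. In E minor, III is G, so the leading tone to it is F#, a half step below.
Building a fully diminished seventh chord on F# gives F#-A-C-Eb.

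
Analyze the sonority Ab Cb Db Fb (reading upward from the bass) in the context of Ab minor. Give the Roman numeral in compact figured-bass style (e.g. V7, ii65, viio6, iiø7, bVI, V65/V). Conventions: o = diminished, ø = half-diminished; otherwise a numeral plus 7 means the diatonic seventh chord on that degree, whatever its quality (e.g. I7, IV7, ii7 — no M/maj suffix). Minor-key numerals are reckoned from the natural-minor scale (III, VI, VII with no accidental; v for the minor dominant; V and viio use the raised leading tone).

iv43

The pitches Db-Fb-Ab-Cb form a minor seventh chord rooted on Db.
Db is scale degree 4 in Ab minor, and a minor seventh chord on that degree is written iv7.
With Ab in the bass the chord is in second inversion, so the figured bass is 43.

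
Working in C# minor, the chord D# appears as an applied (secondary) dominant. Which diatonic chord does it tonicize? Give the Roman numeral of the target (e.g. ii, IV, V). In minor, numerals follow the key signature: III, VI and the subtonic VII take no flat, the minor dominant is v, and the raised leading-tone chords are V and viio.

V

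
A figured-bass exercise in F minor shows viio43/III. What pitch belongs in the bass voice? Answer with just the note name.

Db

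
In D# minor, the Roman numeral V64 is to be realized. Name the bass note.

E#

V in D# minor has root A#; the chord is A#-C##-E#.
The figure 64 means second inversion — the fifth is in the bass.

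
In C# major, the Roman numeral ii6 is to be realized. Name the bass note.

F#

ii in C# major has root D#; the chord is D#-F#-A#.
The figure 6 means first inversion — the third is in the bass.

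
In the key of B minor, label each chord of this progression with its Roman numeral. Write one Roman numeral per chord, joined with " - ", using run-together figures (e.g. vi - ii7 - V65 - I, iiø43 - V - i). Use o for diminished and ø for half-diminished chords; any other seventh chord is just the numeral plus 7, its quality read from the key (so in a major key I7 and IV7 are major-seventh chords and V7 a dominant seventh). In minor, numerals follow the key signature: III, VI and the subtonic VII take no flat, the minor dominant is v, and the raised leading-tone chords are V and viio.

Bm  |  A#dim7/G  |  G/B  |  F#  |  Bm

Bm has root B, degree 1 in B minor, so i.
A#dim7/G: root A# is the leading tone; fully diminished seventh chord there is viio42.
G/B has root G, degree 6 in B minor, so VI6.
F#: root F# is the dominant; major triad there is V.
Bm: minor triad on B = scale degree 1 → i.

i - viio42 - VI6 - V - i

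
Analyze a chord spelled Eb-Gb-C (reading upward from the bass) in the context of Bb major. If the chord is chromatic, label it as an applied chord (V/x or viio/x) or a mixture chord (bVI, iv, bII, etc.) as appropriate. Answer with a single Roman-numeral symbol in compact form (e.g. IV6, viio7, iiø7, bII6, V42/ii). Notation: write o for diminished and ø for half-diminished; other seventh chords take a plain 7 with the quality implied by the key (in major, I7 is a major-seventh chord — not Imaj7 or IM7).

iio6

Stacked in thirds the chord is C-Eb-Gb: a diminished triad on C.
C is the second degree of Bb major. This is the diminished supertonic triad, borrowed from the parallel minor.
With Eb in the bass the chord is in first inversion, so the figured bass is 6.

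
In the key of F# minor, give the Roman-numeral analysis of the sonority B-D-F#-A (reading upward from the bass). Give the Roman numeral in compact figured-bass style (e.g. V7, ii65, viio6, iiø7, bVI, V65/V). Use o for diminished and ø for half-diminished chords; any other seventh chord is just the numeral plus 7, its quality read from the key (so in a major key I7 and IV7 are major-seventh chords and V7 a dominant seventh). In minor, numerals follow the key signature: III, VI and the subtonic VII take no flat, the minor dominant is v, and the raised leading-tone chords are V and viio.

iv7

The pitches B-D-F#-A form a minor seventh chord rooted on B.
In F# minor, B is the subdominant; the diatonic minor seventh chord there is iv7.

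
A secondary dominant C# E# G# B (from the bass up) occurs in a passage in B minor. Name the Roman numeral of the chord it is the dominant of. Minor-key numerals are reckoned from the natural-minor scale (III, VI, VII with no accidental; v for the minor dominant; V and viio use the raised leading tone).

V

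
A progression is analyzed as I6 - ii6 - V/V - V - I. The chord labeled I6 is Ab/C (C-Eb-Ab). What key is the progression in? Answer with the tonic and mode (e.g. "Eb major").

Ab major

The chord Ab/C is a major triad rooted on Ab; its label is I6.
If Ab is scale degree 1 and the mode makes that degree carry a major triad, the tonic is Ab and the mode is major.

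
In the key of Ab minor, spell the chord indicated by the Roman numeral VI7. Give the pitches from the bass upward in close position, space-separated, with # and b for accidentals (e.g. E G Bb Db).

Fb Ab Cb Eb

The numeral's case and figure indicate a major seventh chord. In Ab minor its root, scale degree 6, is Fb.
That chord is spelled Fb-Ab-Cb-Eb.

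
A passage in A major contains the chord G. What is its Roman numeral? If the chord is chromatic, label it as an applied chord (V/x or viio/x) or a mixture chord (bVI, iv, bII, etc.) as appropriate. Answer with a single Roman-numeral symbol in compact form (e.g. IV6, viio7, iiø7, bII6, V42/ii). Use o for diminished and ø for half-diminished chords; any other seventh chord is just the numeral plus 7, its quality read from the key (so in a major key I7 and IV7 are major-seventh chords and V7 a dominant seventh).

bVII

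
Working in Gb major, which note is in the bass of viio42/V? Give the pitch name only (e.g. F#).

The applied chord viio42/V is rooted on C: C-Eb-Gb-Bbb.
The figure 42 means third inversion — the seventh is in the bass.

Bbb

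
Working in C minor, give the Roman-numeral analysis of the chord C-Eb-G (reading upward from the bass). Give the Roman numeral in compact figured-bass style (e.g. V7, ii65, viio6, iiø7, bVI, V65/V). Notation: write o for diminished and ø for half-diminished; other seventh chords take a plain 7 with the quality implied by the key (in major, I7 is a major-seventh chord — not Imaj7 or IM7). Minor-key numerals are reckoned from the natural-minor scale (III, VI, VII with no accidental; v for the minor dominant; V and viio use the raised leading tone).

Stacked in thirds the chord is C-Eb-G: a minor triad on C.
C is scale degree 1 in C minor, and a minor triad on that degree is written i.

i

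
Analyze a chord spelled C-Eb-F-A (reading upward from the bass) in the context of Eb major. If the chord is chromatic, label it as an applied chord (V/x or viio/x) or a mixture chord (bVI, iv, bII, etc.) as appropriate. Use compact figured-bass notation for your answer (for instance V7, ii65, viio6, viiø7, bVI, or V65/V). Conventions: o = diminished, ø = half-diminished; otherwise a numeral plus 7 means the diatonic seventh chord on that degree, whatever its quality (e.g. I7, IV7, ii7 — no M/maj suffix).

Stacked in thirds the chord is F-A-C-Eb: a dominant seventh chord on F.
F is not a diatonic chord root with this quality in Eb major, but it lies a perfect fifth above Bb (V), so the chord functions as an applied dominant of V.
With C in the bass the chord is in second inversion, so the figured bass is 43.

V43/V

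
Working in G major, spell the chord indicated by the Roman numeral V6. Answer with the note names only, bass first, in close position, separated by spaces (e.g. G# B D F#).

The numeral's case and figure indicate a major triad. In G major its root, the fifth degree, is D.
Stacking thirds from D gives D-F#-A.
The figured bass 6 indicates first inversion, placing the third (F#) in the bass: F#-A-D.

F# A D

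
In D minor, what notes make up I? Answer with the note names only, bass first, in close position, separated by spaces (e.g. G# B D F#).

D F# A

Scale degree 1 in D minor is D; here the chord built on it is altered to a major triad. I is the major tonic (Picardy third), borrowed from the parallel major.
So the chord is D-F#-A, a major triad.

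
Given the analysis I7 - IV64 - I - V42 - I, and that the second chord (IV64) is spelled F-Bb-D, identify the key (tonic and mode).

F major

IV64 is given as F-Bb-D — a major triad with root Bb.
If Bb is scale degree 4 and the mode makes that degree carry a major triad, the tonic is F and the mode is major.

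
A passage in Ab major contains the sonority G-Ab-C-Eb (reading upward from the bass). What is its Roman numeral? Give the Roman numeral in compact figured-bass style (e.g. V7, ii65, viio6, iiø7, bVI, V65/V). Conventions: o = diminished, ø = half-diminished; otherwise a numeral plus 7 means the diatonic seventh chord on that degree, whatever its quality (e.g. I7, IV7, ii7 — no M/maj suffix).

The pitches Ab-C-Eb-G form a major seventh chord rooted on Ab.
Ab is scale degree 1 in Ab major, and a major seventh chord on that degree is written I7.
With G in the bass the chord is in third inversion, so the figured bass is 42.

I42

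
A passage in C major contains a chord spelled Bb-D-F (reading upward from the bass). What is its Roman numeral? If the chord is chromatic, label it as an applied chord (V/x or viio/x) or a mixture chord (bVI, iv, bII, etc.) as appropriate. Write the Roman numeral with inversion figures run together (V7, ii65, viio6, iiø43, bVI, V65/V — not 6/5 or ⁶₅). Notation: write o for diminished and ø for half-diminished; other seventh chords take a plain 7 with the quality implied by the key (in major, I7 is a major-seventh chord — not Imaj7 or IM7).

Stacked in thirds the chord is Bb-D-F: a major triad on Bb.
Bb is the lowered seventh degree of C major (diatonic 7 would be B). This is a major triad on the lowered seventh degree (the subtonic), borrowed from the parallel minor.

bVII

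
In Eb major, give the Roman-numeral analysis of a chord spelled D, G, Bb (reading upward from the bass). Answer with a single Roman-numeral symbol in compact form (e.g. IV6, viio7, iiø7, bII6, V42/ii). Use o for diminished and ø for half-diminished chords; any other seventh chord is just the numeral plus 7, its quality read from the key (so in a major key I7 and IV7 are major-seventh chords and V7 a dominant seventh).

iii64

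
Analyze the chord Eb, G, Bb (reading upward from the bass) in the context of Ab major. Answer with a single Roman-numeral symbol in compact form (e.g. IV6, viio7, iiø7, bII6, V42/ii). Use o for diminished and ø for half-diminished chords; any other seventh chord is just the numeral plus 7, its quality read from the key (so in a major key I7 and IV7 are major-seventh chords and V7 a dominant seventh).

V

Stacked in thirds the chord is Eb-G-Bb: a major triad on Eb.
Eb is scale degree 5 in Ab major, and a major triad on that degree is written V.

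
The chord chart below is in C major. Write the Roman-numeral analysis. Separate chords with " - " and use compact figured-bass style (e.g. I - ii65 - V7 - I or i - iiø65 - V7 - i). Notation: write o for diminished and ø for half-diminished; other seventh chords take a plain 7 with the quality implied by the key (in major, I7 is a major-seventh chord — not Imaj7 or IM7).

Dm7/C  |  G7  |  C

ii42 - V7 - I

Dm7/C has root D, degree 2 in C major, so ii42.
G7: dominant seventh chord on G = scale degree 5 → V7.
C: major triad on C = scale degree 1 → I.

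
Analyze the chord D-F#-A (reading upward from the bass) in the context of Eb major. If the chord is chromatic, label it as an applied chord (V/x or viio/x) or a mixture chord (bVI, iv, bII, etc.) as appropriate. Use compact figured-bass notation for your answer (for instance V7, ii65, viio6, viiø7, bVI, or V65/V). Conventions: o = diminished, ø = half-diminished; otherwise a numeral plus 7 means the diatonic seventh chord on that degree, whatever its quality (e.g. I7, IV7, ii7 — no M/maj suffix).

V/iii

Stacked in thirds the chord is D-F#-A: a major triad on D.
D is not a diatonic chord root with this quality in Eb major, but it lies a perfect fifth above G (iii), so the chord functions as an applied dominant of iii.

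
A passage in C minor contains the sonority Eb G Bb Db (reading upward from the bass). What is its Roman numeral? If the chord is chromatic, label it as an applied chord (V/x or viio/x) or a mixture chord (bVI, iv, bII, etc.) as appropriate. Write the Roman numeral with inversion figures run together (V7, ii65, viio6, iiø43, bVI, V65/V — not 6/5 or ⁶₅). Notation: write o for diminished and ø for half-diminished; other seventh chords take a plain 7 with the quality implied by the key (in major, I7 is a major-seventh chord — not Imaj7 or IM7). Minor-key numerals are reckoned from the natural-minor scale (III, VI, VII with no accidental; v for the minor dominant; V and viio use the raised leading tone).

V7/VI

The pitches Eb-G-Bb-Db form a dominant seventh chord rooted on Eb.
Eb is not a diatonic chord root with this quality in C minor, but it lies a perfect fifth above Ab (VI), so the chord functions as an applied dominant of VI.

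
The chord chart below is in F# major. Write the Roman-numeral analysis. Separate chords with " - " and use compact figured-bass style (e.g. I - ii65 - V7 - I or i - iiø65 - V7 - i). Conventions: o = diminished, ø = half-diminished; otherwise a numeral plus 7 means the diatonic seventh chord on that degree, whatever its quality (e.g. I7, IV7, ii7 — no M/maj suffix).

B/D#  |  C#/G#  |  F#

B/D# has root B, degree 4 in F# major, so IV6.
C#/G#: major triad on C# = scale degree 5 → V64.
F# has root F#, degree 1 in F# major, so I.

IV6 - V64 - I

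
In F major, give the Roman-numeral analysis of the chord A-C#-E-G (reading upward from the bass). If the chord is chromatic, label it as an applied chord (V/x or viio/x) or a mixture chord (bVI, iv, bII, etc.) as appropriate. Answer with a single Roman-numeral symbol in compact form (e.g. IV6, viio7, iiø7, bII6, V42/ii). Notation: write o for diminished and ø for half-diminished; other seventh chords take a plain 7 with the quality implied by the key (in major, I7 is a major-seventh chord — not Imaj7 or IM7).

Stacked in thirds the chord is A-C#-E-G: a dominant seventh chord on A.
A is not a diatonic chord root with this quality in F major, but it lies a perfect fifth above D (vi), so the chord functions as an applied dominant of vi.

V7/vi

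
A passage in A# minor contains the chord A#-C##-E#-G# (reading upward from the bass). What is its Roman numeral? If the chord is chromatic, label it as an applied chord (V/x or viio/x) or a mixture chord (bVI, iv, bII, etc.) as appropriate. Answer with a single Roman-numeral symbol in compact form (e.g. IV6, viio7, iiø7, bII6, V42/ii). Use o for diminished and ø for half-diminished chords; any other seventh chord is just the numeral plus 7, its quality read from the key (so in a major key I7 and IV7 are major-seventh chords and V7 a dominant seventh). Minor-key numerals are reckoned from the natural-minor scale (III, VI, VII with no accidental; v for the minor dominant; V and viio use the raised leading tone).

V7/iv

The pitches A#-C##-E#-G# form a dominant seventh chord rooted on A#.
A# is not a diatonic chord root with this quality in A# minor, but it lies a perfect fifth above D# (iv), so the chord functions as an applied dominant of iv.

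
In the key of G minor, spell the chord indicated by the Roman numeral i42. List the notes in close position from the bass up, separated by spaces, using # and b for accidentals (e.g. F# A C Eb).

The numeral's case and figure indicate a minor seventh chord. In G minor its root, scale degree 1, is G.
Stacking thirds from G gives G-Bb-D-F.
The figured bass 42 indicates third inversion, placing the seventh (F) in the bass: F-G-Bb-D.

F G Bb D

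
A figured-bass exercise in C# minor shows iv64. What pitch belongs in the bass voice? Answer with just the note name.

C#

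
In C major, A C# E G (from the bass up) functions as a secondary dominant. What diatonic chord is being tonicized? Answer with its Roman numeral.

The chord is a dominant seventh chord on A.
A dominant resolves down a perfect fifth: A → D. In C major, D is scale degree 2, i.e. ii.

ii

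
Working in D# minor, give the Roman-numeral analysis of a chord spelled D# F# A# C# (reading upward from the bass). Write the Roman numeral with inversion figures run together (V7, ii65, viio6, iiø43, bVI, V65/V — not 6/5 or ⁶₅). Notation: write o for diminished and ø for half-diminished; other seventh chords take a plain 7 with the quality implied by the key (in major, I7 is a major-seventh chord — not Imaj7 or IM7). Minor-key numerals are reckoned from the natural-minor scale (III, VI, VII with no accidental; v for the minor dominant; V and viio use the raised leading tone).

Stacked in thirds the chord is D#-F#-A#-C#: a minor seventh chord on D#.
D# is scale degree 1 in D# minor, and a minor seventh chord on that degree is written i7.

i7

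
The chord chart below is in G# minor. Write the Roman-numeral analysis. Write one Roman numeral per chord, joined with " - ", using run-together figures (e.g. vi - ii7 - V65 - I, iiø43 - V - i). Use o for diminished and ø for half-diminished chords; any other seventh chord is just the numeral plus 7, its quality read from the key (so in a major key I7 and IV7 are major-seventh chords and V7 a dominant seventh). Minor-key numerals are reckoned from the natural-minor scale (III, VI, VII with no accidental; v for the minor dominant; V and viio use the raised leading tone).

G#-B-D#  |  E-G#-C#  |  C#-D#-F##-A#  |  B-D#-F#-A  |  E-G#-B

i - iv6 - V42 - V7/VI - VI

G#-B-D# has root G#, degree 1 in G# minor, so i.
E-G#-C#: root C# is the subdominant; minor triad there is iv6.
C#-D#-F##-A# has root D#, degree 5 in G# minor, so V42.
B-D#-F#-A is the secondary dominant of VI (dominant seventh chord on B): V7/VI.
E-G#-B: root E is the submediant; major triad there is VI.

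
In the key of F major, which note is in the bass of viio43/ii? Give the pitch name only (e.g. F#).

C

The applied chord viio43/ii is rooted on F#: F#-A-C-Eb.
The figure 43 means second inversion — the fifth is in the bass.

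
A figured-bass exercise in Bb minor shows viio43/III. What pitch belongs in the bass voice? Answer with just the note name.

The applied chord viio43/III is rooted on C: C-Eb-Gb-Bbb.
The figure 43 means second inversion — the fifth is in the bass.

Gb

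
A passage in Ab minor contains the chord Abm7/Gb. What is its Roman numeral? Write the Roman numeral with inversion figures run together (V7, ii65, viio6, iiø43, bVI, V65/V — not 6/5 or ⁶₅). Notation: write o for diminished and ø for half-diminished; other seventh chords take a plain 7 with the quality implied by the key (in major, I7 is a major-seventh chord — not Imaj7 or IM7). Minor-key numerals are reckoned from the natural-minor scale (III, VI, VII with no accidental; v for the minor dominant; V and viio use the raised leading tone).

Stacked in thirds the chord is Ab-Cb-Eb-Gb: a minor seventh chord on Ab.
In Ab minor, Ab is the tonic; the diatonic minor seventh chord there is i7.
With Gb in the bass the chord is in third inversion, so the figured bass is 42.

i42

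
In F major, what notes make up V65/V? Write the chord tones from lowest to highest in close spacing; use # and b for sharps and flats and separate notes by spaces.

B D F G

V65/V is a secondary dominant — the dominant seventh of V. V in F major is C, so the applied chord's root is G, a perfect fifth above.
Building a dominant seventh chord on G gives G-B-D-F.
The figured bass 65 indicates first inversion, placing the third (B) in the bass: B-D-F-G.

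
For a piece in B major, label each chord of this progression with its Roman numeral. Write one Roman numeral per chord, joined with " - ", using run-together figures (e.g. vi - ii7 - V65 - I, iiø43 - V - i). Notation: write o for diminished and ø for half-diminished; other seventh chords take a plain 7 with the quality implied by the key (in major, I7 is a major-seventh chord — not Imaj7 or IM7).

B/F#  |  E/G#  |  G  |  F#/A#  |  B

I64 - IV6 - bVI - V6 - I

B/F#: root B is the tonic; major triad there is I64.
E/G# has root E, degree 4 in B major, so IV6.
G: G with this quality isn't in the key; it's bVI, borrowed from the parallel minor.
F#/A#: root F# is the dominant; major triad there is V6.
B: root B is the tonic; major triad there is I.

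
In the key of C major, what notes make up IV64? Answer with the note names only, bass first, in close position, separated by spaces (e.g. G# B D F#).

In C major, the fourth degree is F, and the diatonic chord built there is a major triad.
That chord is spelled F-A-C.
The figured bass 64 indicates second inversion, placing the fifth (C) in the bass: C-F-A.

C F A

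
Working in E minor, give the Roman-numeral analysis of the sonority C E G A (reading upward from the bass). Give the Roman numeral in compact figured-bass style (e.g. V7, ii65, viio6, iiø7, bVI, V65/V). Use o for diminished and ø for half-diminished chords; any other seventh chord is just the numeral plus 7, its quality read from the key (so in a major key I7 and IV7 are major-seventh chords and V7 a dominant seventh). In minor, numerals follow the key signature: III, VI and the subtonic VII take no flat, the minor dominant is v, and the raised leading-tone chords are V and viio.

Stacked in thirds the chord is A-C-E-G: a minor seventh chord on A.
A is scale degree 4 in E minor, and a minor seventh chord on that degree is written iv7.
With C in the bass the chord is in first inversion, so the figured bass is 65.

iv65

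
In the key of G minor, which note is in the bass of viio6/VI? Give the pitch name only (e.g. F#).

The applied chord viio6/VI is rooted on D: D-F-Ab.
The figure 6 means first inversion — the third is in the bass.

F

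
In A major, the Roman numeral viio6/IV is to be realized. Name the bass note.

The applied chord viio6/IV is rooted on C#: C#-E-G.
The figure 6 means first inversion — the third is in the bass.

E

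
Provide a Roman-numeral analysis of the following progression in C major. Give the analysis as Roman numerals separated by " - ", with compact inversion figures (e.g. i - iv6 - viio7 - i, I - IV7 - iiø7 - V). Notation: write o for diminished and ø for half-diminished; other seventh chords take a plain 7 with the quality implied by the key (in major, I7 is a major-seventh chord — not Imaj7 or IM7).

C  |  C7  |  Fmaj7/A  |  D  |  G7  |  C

C has root C, degree 1 in C major, so I.
C7: a dominant seventh chord on C, the applied dominant of IV → V7/IV.
Fmaj7/A: major seventh chord on F = scale degree 4 → IV65.
D is the secondary dominant of V (major triad on D): V/V.
G7 has root G, degree 5 in C major, so V7.
C: root C is the tonic; major triad there is I.

I - V7/IV - IV65 - V/V - V7 - I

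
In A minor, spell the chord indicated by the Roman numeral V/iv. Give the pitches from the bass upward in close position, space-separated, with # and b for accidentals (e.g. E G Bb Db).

A C# E

V/iv is a secondary dominant — the dominant triad of iv. iv in A minor is D, so the applied chord's root is A, a perfect fifth above.
Building a major triad on A gives A-C#-E.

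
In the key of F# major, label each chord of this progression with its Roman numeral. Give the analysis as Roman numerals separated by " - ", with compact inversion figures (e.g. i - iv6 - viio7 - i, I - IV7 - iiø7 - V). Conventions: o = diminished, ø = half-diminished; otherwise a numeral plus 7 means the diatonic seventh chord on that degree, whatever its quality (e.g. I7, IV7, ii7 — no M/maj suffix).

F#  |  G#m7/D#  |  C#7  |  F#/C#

I - ii43 - V7 - I64

F#: major triad on F# = scale degree 1 → I.
G#m7/D#: minor seventh chord on G# = scale degree 2 → ii43.
C#7: root C# is the dominant; dominant seventh chord there is V7.
F#/C#: major triad on F# = scale degree 1 → I64.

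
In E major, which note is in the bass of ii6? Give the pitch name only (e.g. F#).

ii in E major has root F#; the chord is F#-A-C#.
The figure 6 means first inversion — the third is in the bass.

A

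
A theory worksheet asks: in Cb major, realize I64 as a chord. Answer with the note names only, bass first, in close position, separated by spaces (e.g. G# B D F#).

Gb Cb Eb

In Cb major, the tonic is Cb, and the diatonic chord built there is a major triad.
That chord is spelled Cb-Eb-Gb.
With the 64 figure the chord is in second inversion; from the bass Gb upward in close position it reads Gb-Cb-Eb.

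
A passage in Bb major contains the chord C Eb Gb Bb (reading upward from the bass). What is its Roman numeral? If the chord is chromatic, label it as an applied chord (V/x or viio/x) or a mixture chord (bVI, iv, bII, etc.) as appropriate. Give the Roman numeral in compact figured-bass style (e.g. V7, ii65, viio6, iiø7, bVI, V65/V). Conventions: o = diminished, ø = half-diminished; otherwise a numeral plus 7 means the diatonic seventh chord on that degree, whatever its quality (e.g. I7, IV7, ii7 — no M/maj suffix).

Stacked in thirds the chord is C-Eb-Gb-Bb: a half-diminished seventh chord on C.
C is the second degree of Bb major. This is the half-diminished supertonic seventh, borrowed from the parallel minor.

iiø7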